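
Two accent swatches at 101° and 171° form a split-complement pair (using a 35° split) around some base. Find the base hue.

The accents sit 35° either side of the complement, so the complement is their short-arc midpoint on the wheel.
Short-arc midpoint of 101° and 171°: 136°.
Base is 180° from the complement: 136 − 180 = -44 → -44 + 360 = 316°

316°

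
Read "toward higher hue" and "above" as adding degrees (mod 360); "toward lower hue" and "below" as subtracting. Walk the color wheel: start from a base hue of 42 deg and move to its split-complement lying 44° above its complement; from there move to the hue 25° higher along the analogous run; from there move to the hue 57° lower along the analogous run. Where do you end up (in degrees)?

42 + 224 = 266°   (split-comp 44° ↑)
266 + 25 = 291°   (analog 25° ↑)
291 − 57 = 234°   (analog 57° ↓)

234°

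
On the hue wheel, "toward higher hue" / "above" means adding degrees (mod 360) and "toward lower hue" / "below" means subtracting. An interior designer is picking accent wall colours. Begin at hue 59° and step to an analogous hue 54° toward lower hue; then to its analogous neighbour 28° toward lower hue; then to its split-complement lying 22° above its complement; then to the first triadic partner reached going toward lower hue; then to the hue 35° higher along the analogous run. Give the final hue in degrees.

94°

analog 54° ↓ −54°: 59 − 54 = 5°
analog 28° ↓ −28°: 5 − 28 = -23 → -23 + 360 = 337°
split-comp 22° ↑ +202°: 337 + 202 = 539 → 539 − 360 = 179°
triadic ↓ −120°: 179 − 120 = 59°
analog 35° ↑ +35°: 59 + 35 = 94°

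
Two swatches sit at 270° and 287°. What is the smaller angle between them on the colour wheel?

|270 − 287| = 17.
17 ≤ 180, so the shorter arc is 17°.

17°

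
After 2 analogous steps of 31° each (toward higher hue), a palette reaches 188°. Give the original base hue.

126°

2 steps of 31° (toward higher hue) give a net shift of +62°.
Start = end − shift: 188 − 62 = 126°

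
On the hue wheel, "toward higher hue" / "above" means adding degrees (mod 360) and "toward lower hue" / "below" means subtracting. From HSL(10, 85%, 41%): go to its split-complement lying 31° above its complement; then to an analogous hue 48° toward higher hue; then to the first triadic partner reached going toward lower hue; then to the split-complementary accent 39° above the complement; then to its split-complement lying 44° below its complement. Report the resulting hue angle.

144°

+211° (split-comp 31° ↑): 10 + 211 = 221°
+48° (analog 48° ↑): 221 + 48 = 269°
−120° (triadic ↓): 269 − 120 = 149°
+219° (split-comp 39° ↑): 149 + 219 = 368 → 368 − 360 = 8°
+136° (split-comp 44° ↓): 8 + 136 = 144°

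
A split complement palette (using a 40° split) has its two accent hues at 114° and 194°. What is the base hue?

334°

The accents sit 40° either side of the complement, so the complement is their short-arc midpoint on the wheel.
Short-arc midpoint of 114° and 194°: 154°.
Base is 180° from the complement: 154 − 180 = -26 → -26 + 360 = 334°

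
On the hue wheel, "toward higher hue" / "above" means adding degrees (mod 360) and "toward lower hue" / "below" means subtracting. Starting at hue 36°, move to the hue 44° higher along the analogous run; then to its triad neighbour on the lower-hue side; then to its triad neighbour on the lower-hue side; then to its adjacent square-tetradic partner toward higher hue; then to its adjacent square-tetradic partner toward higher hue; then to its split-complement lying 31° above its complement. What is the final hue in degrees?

analog 44° ↑ +44°: 36 + 44 = 80°
triadic ↓ −120°: 80 − 120 = -40 → -40 + 360 = 320°
triadic ↓ −120°: 320 − 120 = 200°
square ↑ +90°: 200 + 90 = 290°
square ↑ +90°: 290 + 90 = 380 → 380 − 360 = 20°
split-comp 31° ↑ +211°: 20 + 211 = 231°

231°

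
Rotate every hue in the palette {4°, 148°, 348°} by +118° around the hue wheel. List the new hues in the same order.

122°, 266°, 106°

4 + 118 = 122°
148 + 118 = 266°
348 + 118 = 466 → 466 − 360 = 106°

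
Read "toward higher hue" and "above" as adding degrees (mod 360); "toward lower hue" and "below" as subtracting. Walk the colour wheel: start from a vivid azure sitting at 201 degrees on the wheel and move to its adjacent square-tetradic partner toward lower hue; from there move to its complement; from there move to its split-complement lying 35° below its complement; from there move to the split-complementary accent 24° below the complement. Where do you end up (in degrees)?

232°

−90° (square ↓): 201 − 90 = 111°
+180° (complement): 111 + 180 = 291°
+145° (split-comp 35° ↓): 291 + 145 = 436 → 436 − 360 = 76°
+156° (split-comp 24° ↓): 76 + 156 = 232°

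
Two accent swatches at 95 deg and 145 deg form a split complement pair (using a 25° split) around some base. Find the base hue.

The accents sit 25° either side of the complement, so the complement is their short-arc midpoint on the wheel.
Short-arc midpoint of 95° and 145°: 120°.
Base is 180° from the complement: 120 − 180 = -60 → -60 + 360 = 300°

300°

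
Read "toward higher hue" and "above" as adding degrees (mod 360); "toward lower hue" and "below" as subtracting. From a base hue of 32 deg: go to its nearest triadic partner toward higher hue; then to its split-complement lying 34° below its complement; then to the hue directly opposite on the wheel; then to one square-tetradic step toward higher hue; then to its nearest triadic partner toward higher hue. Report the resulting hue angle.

+120° (triadic ↑): 32 + 120 = 152°
+146° (split-comp 34° ↓): 152 + 146 = 298°
+180° (complement): 298 + 180 = 478 → 478 − 360 = 118°
+90° (square ↑): 118 + 90 = 208°
+120° (triadic ↑): 208 + 120 = 328°

328°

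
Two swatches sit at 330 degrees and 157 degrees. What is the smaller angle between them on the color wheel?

173°

|330 − 157| = 173.
173 ≤ 180, so the shorter arc is 173°.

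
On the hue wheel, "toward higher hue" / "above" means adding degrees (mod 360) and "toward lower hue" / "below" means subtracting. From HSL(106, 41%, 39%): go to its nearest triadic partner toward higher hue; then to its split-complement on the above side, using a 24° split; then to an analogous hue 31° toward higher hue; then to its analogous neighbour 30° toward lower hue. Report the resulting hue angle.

triadic ↑ +120°: 106 + 120 = 226°
split-comp 24° ↑ +204°: 226 + 204 = 430 → 430 − 360 = 70°
analog 31° ↑ +31°: 70 + 31 = 101°
analog 30° ↓ −30°: 101 − 30 = 71°

71°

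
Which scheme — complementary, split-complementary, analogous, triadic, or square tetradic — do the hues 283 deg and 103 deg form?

complementary

Sort the hues: 103°, 283°.
Successive gaps around the wheel: 180°, 180°.
Two hues 180° apart are complementary.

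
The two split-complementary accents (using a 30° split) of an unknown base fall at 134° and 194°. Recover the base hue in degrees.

344°

The accents sit 30° either side of the complement, so the complement is their short-arc midpoint on the wheel.
Short-arc midpoint of 134° and 194°: 164°.
Base is 180° from the complement: 164 − 180 = -16 → -16 + 360 = 344°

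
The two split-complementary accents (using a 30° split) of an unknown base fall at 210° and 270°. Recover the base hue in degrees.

The accents sit 30° either side of the complement, so the complement is their short-arc midpoint on the wheel.
Short-arc midpoint of 210° and 270°: 240°.
Base is 180° from the complement: 240 − 180 = 60°

60°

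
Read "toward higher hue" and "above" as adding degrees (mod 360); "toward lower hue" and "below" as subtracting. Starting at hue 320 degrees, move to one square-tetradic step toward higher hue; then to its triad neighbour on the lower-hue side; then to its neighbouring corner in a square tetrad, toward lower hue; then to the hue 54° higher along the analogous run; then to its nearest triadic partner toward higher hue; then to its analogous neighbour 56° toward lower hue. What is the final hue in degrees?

+90° (square ↑): 320 + 90 = 410 → 410 − 360 = 50°
−120° (triadic ↓): 50 − 120 = -70 → -70 + 360 = 290°
−90° (square ↓): 290 − 90 = 200°
+54° (analog 54° ↑): 200 + 54 = 254°
+120° (triadic ↑): 254 + 120 = 374 → 374 − 360 = 14°
−56° (analog 56° ↓): 14 − 56 = -42 → -42 + 360 = 318°

318°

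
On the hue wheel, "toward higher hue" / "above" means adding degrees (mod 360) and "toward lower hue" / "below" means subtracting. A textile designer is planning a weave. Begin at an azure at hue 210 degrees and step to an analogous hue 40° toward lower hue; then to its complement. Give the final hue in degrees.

210 − 40 = 170°   (analog 40° ↓)
170 + 180 = 350°   (complement)

350°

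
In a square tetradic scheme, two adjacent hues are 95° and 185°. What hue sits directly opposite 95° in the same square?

275°

A square tetradic scheme places four hues 90° apart; opposite corners are 180° apart.
95 + 180 = 275°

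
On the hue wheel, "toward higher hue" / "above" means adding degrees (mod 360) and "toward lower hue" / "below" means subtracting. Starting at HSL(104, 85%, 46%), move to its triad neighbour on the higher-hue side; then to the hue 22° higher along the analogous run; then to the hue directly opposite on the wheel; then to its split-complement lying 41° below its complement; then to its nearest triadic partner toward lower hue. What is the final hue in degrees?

+120° (triadic ↑): 104 + 120 = 224°
+22° (analog 22° ↑): 224 + 22 = 246°
+180° (complement): 246 + 180 = 426 → 426 − 360 = 66°
+139° (split-comp 41° ↓): 66 + 139 = 205°
−120° (triadic ↓): 205 − 120 = 85°

85°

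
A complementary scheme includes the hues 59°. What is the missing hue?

239°

The complement sits 180° across the wheel.
The full set through 59° is {59°, 239°}.
Given {59°}, the missing hue is 239°.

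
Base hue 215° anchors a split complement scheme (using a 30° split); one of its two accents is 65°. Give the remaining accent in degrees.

5°

Split-complementary hues sit 30° either side of the complement.
Complement of the base 215°: 215 + 180 = 395 → 395 − 360 = 35°
The given accent 65° is 30° one side of 35°; the other accent sits 30° the other side: 35 − 30 = 5°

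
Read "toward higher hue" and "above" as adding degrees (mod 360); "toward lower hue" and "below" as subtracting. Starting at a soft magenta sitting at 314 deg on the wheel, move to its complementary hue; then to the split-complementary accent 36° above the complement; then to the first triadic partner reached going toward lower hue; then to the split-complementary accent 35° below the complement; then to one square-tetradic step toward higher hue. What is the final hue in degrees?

105°

complement +180°: 314 + 180 = 494 → 494 − 360 = 134°
split-comp 36° ↑ +216°: 134 + 216 = 350°
triadic ↓ −120°: 350 − 120 = 230°
split-comp 35° ↓ +145°: 230 + 145 = 375 → 375 − 360 = 15°
square ↑ +90°: 15 + 90 = 105°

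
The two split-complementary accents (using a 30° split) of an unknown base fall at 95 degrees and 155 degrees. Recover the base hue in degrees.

The accents sit 30° either side of the complement, so the complement is their short-arc midpoint on the wheel.
Short-arc midpoint of 95° and 155°: 125°.
Base is 180° from the complement: 125 − 180 = -55 → -55 + 360 = 305°

305°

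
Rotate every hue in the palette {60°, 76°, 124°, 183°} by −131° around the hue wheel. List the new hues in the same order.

289°, 305°, 353°, 52°

60 − 131 = -71 → -71 + 360 = 289°
76 − 131 = -55 → -55 + 360 = 305°
124 − 131 = -7 → -7 + 360 = 353°
183 − 131 = 52°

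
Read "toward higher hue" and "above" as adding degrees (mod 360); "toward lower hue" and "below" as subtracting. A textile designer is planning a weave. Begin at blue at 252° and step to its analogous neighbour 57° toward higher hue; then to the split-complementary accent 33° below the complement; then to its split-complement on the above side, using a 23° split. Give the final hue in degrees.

299°

analog 57° ↑ +57°: 252 + 57 = 309°
split-comp 33° ↓ +147°: 309 + 147 = 456 → 456 − 360 = 96°
split-comp 23° ↑ +203°: 96 + 203 = 299°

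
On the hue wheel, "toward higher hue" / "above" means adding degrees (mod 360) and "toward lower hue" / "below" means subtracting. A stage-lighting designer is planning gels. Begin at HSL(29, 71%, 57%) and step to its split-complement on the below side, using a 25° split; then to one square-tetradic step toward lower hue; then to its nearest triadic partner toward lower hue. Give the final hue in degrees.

334°

+155° (split-comp 25° ↓): 29 + 155 = 184°
−90° (square ↓): 184 − 90 = 94°
−120° (triadic ↓): 94 − 120 = -26 → -26 + 360 = 334°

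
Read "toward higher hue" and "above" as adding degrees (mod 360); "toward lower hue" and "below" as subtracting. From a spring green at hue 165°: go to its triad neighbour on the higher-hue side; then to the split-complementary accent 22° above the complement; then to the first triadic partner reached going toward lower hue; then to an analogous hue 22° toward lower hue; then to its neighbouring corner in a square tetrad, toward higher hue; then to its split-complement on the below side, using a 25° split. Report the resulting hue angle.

triadic ↑ +120°: 165 + 120 = 285°
split-comp 22° ↑ +202°: 285 + 202 = 487 → 487 − 360 = 127°
triadic ↓ −120°: 127 − 120 = 7°
analog 22° ↓ −22°: 7 − 22 = -15 → -15 + 360 = 345°
square ↑ +90°: 345 + 90 = 435 → 435 − 360 = 75°
split-comp 25° ↓ +155°: 75 + 155 = 230°

230°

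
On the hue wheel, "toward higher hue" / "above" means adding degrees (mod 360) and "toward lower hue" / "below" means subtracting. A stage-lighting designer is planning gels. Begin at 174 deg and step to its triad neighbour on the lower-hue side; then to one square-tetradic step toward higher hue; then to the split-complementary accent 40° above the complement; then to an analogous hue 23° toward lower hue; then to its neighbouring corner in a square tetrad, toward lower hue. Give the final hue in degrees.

251°

174 − 120 = 54°   (triadic ↓)
54 + 90 = 144°   (square ↑)
144 + 220 = 364 → 364 − 360 = 4°   (split-comp 40° ↑)
4 − 23 = -19 → -19 + 360 = 341°   (analog 23° ↓)
341 − 90 = 251°   (square ↓)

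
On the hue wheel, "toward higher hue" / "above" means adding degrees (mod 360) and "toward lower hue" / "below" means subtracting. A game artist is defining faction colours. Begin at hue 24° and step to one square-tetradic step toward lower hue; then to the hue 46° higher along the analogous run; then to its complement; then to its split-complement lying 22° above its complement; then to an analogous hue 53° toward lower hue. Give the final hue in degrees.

−90° (square ↓): 24 − 90 = -66 → -66 + 360 = 294°
+46° (analog 46° ↑): 294 + 46 = 340°
+180° (complement): 340 + 180 = 520 → 520 − 360 = 160°
+202° (split-comp 22° ↑): 160 + 202 = 362 → 362 − 360 = 2°
−53° (analog 53° ↓): 2 − 53 = -51 → -51 + 360 = 309°

309°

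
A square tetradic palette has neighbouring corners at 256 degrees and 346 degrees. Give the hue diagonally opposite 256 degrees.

A square tetradic scheme places four hues 90° apart; opposite corners are 180° apart.
256 + 180 = 436 → 436 − 360 = 76°

76°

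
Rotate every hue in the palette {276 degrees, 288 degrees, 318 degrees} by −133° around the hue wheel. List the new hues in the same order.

276 − 133 = 143°
288 − 133 = 155°
318 − 133 = 185°

143°, 155°, 185°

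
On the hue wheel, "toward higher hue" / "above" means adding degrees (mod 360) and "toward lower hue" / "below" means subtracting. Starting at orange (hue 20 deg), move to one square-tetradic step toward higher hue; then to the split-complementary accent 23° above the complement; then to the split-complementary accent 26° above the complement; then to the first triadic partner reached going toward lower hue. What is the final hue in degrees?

39°

+90° (square ↑): 20 + 90 = 110°
+203° (split-comp 23° ↑): 110 + 203 = 313°
+206° (split-comp 26° ↑): 313 + 206 = 519 → 519 − 360 = 159°
−120° (triadic ↓): 159 − 120 = 39°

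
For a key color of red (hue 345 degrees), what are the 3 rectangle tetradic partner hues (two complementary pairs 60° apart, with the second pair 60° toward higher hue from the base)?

45°, 165° and 225°

345 + 60 = 405 → 405 − 360 = 45°
345 + 180 = 525 → 525 − 360 = 165°
345 + 240 = 585 → 585 − 360 = 225°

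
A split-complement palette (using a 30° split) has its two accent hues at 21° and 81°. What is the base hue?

The accents sit 30° either side of the complement, so the complement is their short-arc midpoint on the wheel.
Short-arc midpoint of 21° and 81°: 51°.
Base is 180° from the complement: 51 − 180 = -129 → -129 + 360 = 231°

231°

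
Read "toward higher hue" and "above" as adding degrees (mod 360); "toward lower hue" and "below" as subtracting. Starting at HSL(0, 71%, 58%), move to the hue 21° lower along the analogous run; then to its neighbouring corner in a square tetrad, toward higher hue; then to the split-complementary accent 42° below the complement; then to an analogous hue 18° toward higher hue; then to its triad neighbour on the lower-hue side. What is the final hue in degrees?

105°

0 − 21 = -21 → -21 + 360 = 339°   (analog 21° ↓)
339 + 90 = 429 → 429 − 360 = 69°   (square ↑)
69 + 138 = 207°   (split-comp 42° ↓)
207 + 18 = 225°   (analog 18° ↑)
225 − 120 = 105°   (triadic ↓)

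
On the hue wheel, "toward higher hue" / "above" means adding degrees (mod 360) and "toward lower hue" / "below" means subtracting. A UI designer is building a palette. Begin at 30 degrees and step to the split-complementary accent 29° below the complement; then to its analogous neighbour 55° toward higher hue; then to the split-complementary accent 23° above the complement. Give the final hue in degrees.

+151° (split-comp 29° ↓): 30 + 151 = 181°
+55° (analog 55° ↑): 181 + 55 = 236°
+203° (split-comp 23° ↑): 236 + 203 = 439 → 439 − 360 = 79°

79°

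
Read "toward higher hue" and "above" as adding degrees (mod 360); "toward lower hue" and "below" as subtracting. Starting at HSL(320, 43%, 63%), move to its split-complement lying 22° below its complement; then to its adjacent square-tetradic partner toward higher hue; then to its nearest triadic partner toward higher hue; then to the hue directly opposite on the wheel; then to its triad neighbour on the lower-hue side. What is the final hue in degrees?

320 + 158 = 478 → 478 − 360 = 118°   (split-comp 22° ↓)
118 + 90 = 208°   (square ↑)
208 + 120 = 328°   (triadic ↑)
328 + 180 = 508 → 508 − 360 = 148°   (complement)
148 − 120 = 28°   (triadic ↓)

28°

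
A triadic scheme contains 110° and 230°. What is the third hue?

350°

A triad spaces three hues 120° apart.
The full set is {110°, 230°, 350°}.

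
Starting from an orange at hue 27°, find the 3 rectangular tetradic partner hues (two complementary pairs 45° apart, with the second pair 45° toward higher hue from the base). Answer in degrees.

72°, 207°, 252°

A rectangular tetradic uses two complementary pairs 45° apart: offsets 0°, 45°, 180°, 225°.
27 + 45 = 72°
27 + 180 = 207°
27 + 225 = 252°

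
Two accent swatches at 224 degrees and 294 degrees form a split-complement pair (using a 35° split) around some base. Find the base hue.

The accents sit 35° either side of the complement, so the complement is their short-arc midpoint on the wheel.
Short-arc midpoint of 224° and 294°: 259°.
Base is 180° from the complement: 259 − 180 = 79°

79°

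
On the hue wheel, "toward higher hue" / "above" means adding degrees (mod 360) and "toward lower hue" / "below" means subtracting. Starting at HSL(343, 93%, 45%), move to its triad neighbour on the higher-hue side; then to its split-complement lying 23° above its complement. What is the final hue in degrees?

+120° (triadic ↑): 343 + 120 = 463 → 463 − 360 = 103°
+203° (split-comp 23° ↑): 103 + 203 = 306°

306°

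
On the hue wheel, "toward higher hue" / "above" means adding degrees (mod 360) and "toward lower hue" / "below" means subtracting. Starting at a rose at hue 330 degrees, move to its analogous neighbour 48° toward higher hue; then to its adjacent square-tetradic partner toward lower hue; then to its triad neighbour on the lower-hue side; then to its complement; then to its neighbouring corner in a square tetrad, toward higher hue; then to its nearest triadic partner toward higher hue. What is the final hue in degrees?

198°

analog 48° ↑ +48°: 330 + 48 = 378 → 378 − 360 = 18°
square ↓ −90°: 18 − 90 = -72 → -72 + 360 = 288°
triadic ↓ −120°: 288 − 120 = 168°
complement +180°: 168 + 180 = 348°
square ↑ +90°: 348 + 90 = 438 → 438 − 360 = 78°
triadic ↑ +120°: 78 + 120 = 198°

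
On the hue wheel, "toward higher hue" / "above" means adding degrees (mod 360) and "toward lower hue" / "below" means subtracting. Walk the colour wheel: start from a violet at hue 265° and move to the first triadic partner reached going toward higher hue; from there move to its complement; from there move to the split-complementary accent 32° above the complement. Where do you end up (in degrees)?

+120° (triadic ↑): 265 + 120 = 385 → 385 − 360 = 25°
+180° (complement): 25 + 180 = 205°
+212° (split-comp 32° ↑): 205 + 212 = 417 → 417 − 360 = 57°

57°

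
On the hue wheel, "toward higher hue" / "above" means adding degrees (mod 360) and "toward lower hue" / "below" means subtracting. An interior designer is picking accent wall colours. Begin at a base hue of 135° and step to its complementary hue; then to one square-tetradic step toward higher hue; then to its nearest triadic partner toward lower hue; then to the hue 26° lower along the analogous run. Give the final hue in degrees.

259°

complement +180°: 135 + 180 = 315°
square ↑ +90°: 315 + 90 = 405 → 405 − 360 = 45°
triadic ↓ −120°: 45 − 120 = -75 → -75 + 360 = 285°
analog 26° ↓ −26°: 285 − 26 = 259°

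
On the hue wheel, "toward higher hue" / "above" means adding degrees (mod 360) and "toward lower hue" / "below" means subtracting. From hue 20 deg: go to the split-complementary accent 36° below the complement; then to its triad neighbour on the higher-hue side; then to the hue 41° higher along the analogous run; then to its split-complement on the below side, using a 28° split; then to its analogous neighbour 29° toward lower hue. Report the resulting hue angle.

20 + 144 = 164°   (split-comp 36° ↓)
164 + 120 = 284°   (triadic ↑)
284 + 41 = 325°   (analog 41° ↑)
325 + 152 = 477 → 477 − 360 = 117°   (split-comp 28° ↓)
117 − 29 = 88°   (analog 29° ↓)

88°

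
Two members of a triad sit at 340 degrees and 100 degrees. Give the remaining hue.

220°

A triad spaces three hues 120° apart.
The full set is {100°, 220°, 340°}.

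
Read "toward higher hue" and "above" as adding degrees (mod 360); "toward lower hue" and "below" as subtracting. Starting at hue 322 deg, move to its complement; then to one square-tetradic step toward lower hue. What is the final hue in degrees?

complement +180°: 322 + 180 = 502 → 502 − 360 = 142°
square ↓ −90°: 142 − 90 = 52°

52°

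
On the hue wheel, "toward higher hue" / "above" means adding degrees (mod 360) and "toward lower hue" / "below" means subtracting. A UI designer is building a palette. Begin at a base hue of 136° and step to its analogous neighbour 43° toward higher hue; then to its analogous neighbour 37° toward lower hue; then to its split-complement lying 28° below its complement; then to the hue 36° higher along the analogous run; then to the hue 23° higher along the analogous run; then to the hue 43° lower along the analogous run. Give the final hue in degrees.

310°

analog 43° ↑ +43°: 136 + 43 = 179°
analog 37° ↓ −37°: 179 − 37 = 142°
split-comp 28° ↓ +152°: 142 + 152 = 294°
analog 36° ↑ +36°: 294 + 36 = 330°
analog 23° ↑ +23°: 330 + 23 = 353°
analog 43° ↓ −43°: 353 − 43 = 310°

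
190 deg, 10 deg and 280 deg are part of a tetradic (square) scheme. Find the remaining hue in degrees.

100°

A square tetradic scheme places four hues every 90°.
The full set through 10° is {10°, 100°, 190°, 280°}.
Given {10°, 190°, 280°}, the missing hue is 100°.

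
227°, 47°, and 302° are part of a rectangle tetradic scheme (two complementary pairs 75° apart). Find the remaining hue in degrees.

A rectangular tetradic uses two complementary pairs 75° apart: offsets 0°, 75°, 180°, 255°.
Among {47°, 227°, 302°}, 227° and 47° are a 180° pair.
The remaining hue 302° needs its own complement: 302 + 180 = 482 → 482 − 360 = 122°

122°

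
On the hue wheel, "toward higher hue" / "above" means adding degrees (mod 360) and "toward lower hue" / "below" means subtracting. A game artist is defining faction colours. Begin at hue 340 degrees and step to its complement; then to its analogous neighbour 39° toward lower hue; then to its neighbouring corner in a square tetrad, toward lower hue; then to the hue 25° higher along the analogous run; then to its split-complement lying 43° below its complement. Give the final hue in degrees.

193°

340 + 180 = 520 → 520 − 360 = 160°   (complement)
160 − 39 = 121°   (analog 39° ↓)
121 − 90 = 31°   (square ↓)
31 + 25 = 56°   (analog 25° ↑)
56 + 137 = 193°   (split-comp 43° ↓)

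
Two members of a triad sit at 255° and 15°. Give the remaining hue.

135°

A triad spaces three hues 120° apart.
The full set is {15°, 135°, 255°}.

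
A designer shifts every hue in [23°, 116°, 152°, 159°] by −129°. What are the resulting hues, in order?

254°, 347°, 23°, 30°

23 − 129 = -106 → -106 + 360 = 254°
116 − 129 = -13 → -13 + 360 = 347°
152 − 129 = 23°
159 − 129 = 30°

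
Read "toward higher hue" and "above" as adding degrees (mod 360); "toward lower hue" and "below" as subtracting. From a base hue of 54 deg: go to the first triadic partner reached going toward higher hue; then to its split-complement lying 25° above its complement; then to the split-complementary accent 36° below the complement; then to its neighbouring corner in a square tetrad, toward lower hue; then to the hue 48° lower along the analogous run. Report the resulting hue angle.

25°

triadic ↑ +120°: 54 + 120 = 174°
split-comp 25° ↑ +205°: 174 + 205 = 379 → 379 − 360 = 19°
split-comp 36° ↓ +144°: 19 + 144 = 163°
square ↓ −90°: 163 − 90 = 73°
analog 48° ↓ −48°: 73 − 48 = 25°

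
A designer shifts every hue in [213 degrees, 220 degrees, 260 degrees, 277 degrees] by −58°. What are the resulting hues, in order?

155°, 162°, 202°, 219°

213 − 58 = 155°
220 − 58 = 162°
260 − 58 = 202°
277 − 58 = 219°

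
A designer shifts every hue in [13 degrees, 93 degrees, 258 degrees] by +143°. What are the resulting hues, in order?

13 + 143 = 156°
93 + 143 = 236°
258 + 143 = 401 → 401 − 360 = 41°

156°, 236°, 41°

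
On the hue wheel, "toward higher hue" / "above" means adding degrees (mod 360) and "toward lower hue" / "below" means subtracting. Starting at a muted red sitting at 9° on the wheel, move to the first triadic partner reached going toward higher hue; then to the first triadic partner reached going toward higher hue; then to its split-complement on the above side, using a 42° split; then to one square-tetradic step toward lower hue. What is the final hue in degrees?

21°

triadic ↑ +120°: 9 + 120 = 129°
triadic ↑ +120°: 129 + 120 = 249°
split-comp 42° ↑ +222°: 249 + 222 = 471 → 471 − 360 = 111°
square ↓ −90°: 111 − 90 = 21°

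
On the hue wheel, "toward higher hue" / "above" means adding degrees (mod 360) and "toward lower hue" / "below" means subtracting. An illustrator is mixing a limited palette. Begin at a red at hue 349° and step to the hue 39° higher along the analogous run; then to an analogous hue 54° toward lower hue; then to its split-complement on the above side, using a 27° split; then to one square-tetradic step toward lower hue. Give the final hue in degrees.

analog 39° ↑ +39°: 349 + 39 = 388 → 388 − 360 = 28°
analog 54° ↓ −54°: 28 − 54 = -26 → -26 + 360 = 334°
split-comp 27° ↑ +207°: 334 + 207 = 541 → 541 − 360 = 181°
square ↓ −90°: 181 − 90 = 91°

91°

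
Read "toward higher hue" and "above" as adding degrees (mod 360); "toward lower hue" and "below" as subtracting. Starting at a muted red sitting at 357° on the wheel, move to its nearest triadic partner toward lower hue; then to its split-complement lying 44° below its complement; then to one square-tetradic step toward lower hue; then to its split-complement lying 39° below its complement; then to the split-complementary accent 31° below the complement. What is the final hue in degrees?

213°

triadic ↓ −120°: 357 − 120 = 237°
split-comp 44° ↓ +136°: 237 + 136 = 373 → 373 − 360 = 13°
square ↓ −90°: 13 − 90 = -77 → -77 + 360 = 283°
split-comp 39° ↓ +141°: 283 + 141 = 424 → 424 − 360 = 64°
split-comp 31° ↓ +149°: 64 + 149 = 213°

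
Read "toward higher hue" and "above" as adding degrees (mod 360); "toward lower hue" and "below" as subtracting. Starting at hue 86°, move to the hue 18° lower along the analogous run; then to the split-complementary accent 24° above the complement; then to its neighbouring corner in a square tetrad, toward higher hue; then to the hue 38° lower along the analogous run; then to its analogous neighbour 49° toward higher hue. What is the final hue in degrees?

13°

−18° (analog 18° ↓): 86 − 18 = 68°
+204° (split-comp 24° ↑): 68 + 204 = 272°
+90° (square ↑): 272 + 90 = 362 → 362 − 360 = 2°
−38° (analog 38° ↓): 2 − 38 = -36 → -36 + 360 = 324°
+49° (analog 49° ↑): 324 + 49 = 373 → 373 − 360 = 13°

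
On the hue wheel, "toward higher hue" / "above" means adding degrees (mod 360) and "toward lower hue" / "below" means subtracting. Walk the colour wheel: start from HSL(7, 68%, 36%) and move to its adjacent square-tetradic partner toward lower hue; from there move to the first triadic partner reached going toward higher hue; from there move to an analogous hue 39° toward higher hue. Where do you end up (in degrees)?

square ↓ −90°: 7 − 90 = -83 → -83 + 360 = 277°
triadic ↑ +120°: 277 + 120 = 397 → 397 − 360 = 37°
analog 39° ↑ +39°: 37 + 39 = 76°

76°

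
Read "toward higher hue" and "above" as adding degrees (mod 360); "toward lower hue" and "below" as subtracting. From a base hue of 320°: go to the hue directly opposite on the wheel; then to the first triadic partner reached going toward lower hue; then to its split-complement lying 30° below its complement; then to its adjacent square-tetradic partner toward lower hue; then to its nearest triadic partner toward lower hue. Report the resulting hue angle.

320 + 180 = 500 → 500 − 360 = 140°   (complement)
140 − 120 = 20°   (triadic ↓)
20 + 150 = 170°   (split-comp 30° ↓)
170 − 90 = 80°   (square ↓)
80 − 120 = -40 → -40 + 360 = 320°   (triadic ↓)

320°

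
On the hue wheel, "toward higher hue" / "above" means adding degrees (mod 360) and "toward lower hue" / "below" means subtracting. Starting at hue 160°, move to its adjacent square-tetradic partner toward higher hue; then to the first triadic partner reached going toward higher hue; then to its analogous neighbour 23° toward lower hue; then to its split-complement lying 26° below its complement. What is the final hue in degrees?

141°

+90° (square ↑): 160 + 90 = 250°
+120° (triadic ↑): 250 + 120 = 370 → 370 − 360 = 10°
−23° (analog 23° ↓): 10 − 23 = -13 → -13 + 360 = 347°
+154° (split-comp 26° ↓): 347 + 154 = 501 → 501 − 360 = 141°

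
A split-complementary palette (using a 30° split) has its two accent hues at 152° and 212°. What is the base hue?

2°

The accents sit 30° either side of the complement, so the complement is their short-arc midpoint on the wheel.
Short-arc midpoint of 152° and 212°: 182°.
Base is 180° from the complement: 182 − 180 = 2°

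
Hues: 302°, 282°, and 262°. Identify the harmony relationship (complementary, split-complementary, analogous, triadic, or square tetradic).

Sort the hues: 262°, 282°, 302°.
Successive gaps around the wheel: 20°, 20°, 320°.
A run of hues at equal small steps (20°) with one large closing gap is an analogous group.

analogous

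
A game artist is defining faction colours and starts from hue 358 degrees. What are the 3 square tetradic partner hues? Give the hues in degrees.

88°, 178°, 268°

A square tetradic scheme places four hues every 90°.
358 + 90 = 448 → 448 − 360 = 88°
358 + 180 = 538 → 538 − 360 = 178°
358 + 270 = 628 → 628 − 360 = 268°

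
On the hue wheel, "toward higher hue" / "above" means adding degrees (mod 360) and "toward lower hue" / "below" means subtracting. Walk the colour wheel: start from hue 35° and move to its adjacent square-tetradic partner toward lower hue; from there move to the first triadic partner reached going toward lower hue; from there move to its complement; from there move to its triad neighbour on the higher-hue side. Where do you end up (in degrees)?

−90° (square ↓): 35 − 90 = -55 → -55 + 360 = 305°
−120° (triadic ↓): 305 − 120 = 185°
+180° (complement): 185 + 180 = 365 → 365 − 360 = 5°
+120° (triadic ↑): 5 + 120 = 125°

125°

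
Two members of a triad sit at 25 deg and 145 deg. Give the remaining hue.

A triad spaces three hues 120° apart.
The full set is {25°, 145°, 265°}.

265°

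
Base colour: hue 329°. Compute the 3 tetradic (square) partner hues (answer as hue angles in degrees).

329 + 90 = 419 → 419 − 360 = 59°
329 + 180 = 509 → 509 − 360 = 149°
329 + 270 = 599 → 599 − 360 = 239°

59°, 149°, and 239°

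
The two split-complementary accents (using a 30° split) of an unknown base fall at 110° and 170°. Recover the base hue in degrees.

The accents sit 30° either side of the complement, so the complement is their short-arc midpoint on the wheel.
Short-arc midpoint of 110° and 170°: 140°.
Base is 180° from the complement: 140 − 180 = -40 → -40 + 360 = 320°

320°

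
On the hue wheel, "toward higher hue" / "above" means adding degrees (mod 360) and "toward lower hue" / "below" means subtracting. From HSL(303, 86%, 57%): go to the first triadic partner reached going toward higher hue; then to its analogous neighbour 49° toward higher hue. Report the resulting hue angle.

112°

303 + 120 = 423 → 423 − 360 = 63°   (triadic ↑)
63 + 49 = 112°   (analog 49° ↑)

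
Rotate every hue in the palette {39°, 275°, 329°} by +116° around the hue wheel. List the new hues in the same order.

39 + 116 = 155°
275 + 116 = 391 → 391 − 360 = 31°
329 + 116 = 445 → 445 − 360 = 85°

155°, 31°, 85°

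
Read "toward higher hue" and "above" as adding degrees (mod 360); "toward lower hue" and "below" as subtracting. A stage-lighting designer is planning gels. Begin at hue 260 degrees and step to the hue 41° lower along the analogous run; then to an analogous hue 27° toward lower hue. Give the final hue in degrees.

192°

analog 41° ↓ −41°: 260 − 41 = 219°
analog 27° ↓ −27°: 219 − 27 = 192°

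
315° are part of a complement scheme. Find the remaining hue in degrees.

135°

The complement sits 180° across the wheel.
The full set through 315° is {135°, 315°}.
Given {315°}, the missing hue is 135°.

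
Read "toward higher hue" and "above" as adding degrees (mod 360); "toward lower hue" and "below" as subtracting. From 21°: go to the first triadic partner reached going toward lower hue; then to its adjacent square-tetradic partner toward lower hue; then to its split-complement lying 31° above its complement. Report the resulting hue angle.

21 − 120 = -99 → -99 + 360 = 261°   (triadic ↓)
261 − 90 = 171°   (square ↓)
171 + 211 = 382 → 382 − 360 = 22°   (split-comp 31° ↑)

22°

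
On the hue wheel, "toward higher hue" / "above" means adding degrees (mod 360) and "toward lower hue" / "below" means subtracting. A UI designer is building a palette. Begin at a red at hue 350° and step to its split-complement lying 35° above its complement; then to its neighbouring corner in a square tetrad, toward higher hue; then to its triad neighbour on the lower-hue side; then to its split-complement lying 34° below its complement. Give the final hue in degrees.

split-comp 35° ↑ +215°: 350 + 215 = 565 → 565 − 360 = 205°
square ↑ +90°: 205 + 90 = 295°
triadic ↓ −120°: 295 − 120 = 175°
split-comp 34° ↓ +146°: 175 + 146 = 321°

321°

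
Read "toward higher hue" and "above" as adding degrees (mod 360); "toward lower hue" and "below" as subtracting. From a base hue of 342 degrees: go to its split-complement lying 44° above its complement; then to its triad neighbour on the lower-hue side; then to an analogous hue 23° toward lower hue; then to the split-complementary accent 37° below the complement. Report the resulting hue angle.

+224° (split-comp 44° ↑): 342 + 224 = 566 → 566 − 360 = 206°
−120° (triadic ↓): 206 − 120 = 86°
−23° (analog 23° ↓): 86 − 23 = 63°
+143° (split-comp 37° ↓): 63 + 143 = 206°

206°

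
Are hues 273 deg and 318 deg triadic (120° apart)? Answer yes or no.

no

Angular distance: |273 − 318| = 45 = 45°.
Triadic (120° apart) requires 120°.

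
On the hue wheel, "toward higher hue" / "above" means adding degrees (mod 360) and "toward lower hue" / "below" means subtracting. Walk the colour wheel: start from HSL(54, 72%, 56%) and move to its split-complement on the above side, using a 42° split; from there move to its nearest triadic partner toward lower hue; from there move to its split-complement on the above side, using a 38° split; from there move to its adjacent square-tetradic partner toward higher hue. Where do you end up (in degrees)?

+222° (split-comp 42° ↑): 54 + 222 = 276°
−120° (triadic ↓): 276 − 120 = 156°
+218° (split-comp 38° ↑): 156 + 218 = 374 → 374 − 360 = 14°
+90° (square ↑): 14 + 90 = 104°

104°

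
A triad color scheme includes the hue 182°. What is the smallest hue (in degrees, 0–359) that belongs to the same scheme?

A triad places three hues 120° apart.
The full set through 182° is {62°, 182°, 302°}.

62°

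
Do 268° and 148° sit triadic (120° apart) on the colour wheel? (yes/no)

yes

Angular distance: |268 − 148| = 120 = 120°.
Triadic (120° apart) requires 120°.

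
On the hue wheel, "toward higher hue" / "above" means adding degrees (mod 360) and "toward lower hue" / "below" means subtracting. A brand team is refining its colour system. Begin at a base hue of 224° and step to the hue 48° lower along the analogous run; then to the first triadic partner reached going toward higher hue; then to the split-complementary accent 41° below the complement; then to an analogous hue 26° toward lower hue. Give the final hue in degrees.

224 − 48 = 176°   (analog 48° ↓)
176 + 120 = 296°   (triadic ↑)
296 + 139 = 435 → 435 − 360 = 75°   (split-comp 41° ↓)
75 − 26 = 49°   (analog 26° ↓)

49°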